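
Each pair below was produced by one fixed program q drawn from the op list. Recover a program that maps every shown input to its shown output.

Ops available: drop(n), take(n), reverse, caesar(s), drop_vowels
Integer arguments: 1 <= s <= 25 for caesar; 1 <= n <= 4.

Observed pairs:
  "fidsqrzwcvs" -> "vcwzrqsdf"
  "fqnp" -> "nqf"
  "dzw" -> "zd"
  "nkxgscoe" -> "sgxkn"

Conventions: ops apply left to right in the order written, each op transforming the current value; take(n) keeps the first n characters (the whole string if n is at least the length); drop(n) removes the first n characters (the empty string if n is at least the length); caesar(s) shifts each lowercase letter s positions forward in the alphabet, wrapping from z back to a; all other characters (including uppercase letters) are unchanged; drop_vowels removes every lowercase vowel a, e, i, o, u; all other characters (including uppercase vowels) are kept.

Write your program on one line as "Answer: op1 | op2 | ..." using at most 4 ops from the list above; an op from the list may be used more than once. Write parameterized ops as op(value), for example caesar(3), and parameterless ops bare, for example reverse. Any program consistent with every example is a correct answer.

drop_vowels | reverse | drop(1)

Check, running the answer program on each example:
  "fidsqrzwcvs" -> "fdsqrzwcvs" -> "svcwzrqsdf" -> "vcwzrqsdf"
  "fqnp" -> "fqnp" -> "pnqf" -> "nqf"
  "dzw" -> "dzw" -> "wzd" -> "zd"
  "nkxgscoe" -> "nkxgsc" -> "csgxkn" -> "sgxkn"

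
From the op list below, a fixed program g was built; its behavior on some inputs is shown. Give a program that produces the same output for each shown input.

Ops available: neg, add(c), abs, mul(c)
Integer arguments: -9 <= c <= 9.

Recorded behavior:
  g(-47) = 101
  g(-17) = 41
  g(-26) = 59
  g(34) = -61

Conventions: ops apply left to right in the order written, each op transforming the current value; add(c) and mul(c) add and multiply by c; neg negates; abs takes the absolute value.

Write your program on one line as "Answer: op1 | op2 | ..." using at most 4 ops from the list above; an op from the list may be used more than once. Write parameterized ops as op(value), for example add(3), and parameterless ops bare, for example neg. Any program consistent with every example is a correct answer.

add(-3) | mul(-2) | add(1)

Check, running the answer program on each example:
  -47 -> -50 -> 100 -> 101
  -17 -> -20 -> 40 -> 41
  -26 -> -29 -> 58 -> 59
  34 -> 31 -> -62 -> -61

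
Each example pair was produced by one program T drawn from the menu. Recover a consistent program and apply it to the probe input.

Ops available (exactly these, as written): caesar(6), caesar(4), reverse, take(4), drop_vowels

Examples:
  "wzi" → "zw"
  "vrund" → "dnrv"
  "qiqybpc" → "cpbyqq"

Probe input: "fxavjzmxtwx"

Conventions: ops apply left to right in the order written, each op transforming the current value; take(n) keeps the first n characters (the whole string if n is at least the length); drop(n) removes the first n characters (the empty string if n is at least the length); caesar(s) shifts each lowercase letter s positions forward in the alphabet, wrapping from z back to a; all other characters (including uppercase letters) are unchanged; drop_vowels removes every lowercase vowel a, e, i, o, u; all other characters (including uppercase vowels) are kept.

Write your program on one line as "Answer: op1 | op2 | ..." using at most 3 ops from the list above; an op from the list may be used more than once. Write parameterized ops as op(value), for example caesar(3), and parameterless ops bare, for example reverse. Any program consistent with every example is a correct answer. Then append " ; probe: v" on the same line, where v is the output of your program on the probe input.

drop_vowels | reverse ; probe: "xwtxmzjvxf"

Check, running the answer program on each example:
  "wzi" -> "wz" -> "zw"
  "vrund" -> "vrnd" -> "dnrv"
  "qiqybpc" -> "qqybpc" -> "cpbyqq"
  probe: "fxavjzmxtwx" -> "fxvjzmxtwx" -> "xwtxmzjvxf"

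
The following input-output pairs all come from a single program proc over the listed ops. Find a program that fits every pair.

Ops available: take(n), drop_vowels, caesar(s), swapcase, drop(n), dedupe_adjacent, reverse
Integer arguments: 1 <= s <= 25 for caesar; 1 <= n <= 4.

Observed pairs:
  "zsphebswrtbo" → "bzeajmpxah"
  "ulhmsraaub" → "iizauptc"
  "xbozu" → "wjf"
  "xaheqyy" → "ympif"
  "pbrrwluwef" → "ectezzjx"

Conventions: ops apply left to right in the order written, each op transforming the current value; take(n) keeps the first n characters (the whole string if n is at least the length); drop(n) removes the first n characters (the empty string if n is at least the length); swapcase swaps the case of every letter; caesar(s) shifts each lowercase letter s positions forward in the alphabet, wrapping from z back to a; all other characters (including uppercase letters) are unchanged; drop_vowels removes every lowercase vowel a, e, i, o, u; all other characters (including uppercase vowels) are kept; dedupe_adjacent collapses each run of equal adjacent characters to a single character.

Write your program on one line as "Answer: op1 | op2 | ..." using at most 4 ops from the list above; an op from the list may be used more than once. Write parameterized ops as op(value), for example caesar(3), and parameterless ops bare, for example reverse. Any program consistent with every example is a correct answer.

reverse | drop(1) | caesar(8) | drop(1)

Check, running the answer program on each example:
  "zsphebswrtbo" -> "obtrwsbehpsz" -> "btrwsbehpsz" -> "jbzeajmpxah" -> "bzeajmpxah"
  "ulhmsraaub" -> "buaarsmhlu" -> "uaarsmhlu" -> "ciizauptc" -> "iizauptc"
  "xbozu" -> "uzobx" -> "zobx" -> "hwjf" -> "wjf"
  "xaheqyy" -> "yyqehax" -> "yqehax" -> "gympif" -> "ympif"
  "pbrrwluwef" -> "fewulwrrbp" -> "ewulwrrbp" -> "mectezzjx" -> "ectezzjx"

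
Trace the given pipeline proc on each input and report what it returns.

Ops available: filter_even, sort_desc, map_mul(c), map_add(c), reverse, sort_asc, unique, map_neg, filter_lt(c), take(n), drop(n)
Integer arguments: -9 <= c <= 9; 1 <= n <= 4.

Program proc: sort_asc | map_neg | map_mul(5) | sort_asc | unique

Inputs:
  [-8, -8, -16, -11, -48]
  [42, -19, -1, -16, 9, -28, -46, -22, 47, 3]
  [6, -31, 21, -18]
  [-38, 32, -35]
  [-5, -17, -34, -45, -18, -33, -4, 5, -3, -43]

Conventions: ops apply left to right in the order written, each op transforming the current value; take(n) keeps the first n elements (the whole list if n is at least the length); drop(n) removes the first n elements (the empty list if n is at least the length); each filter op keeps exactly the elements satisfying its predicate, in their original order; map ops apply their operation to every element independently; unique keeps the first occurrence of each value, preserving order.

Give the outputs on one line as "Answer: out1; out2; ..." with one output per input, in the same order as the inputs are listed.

[40, 55, 80, 240]; [-235, -210, -45, -15, 5, 80, 95, 110, 140, 230]; [-105, -30, 90, 155]; [-160, 175, 190]; [-25, 15, 20, 25, 85, 90, 165, 170, 215, 225]

Execution, op by op:
  [-8, -8, -16, -11, -48] -> [-48, -16, -11, -8, -8] -> [48, 16, 11, 8, 8] -> [240, 80, 55, 40, 40] -> [40, 40, 55, 80, 240] -> [40, 55, 80, 240]
  [42, -19, -1, -16, 9, -28, -46, -22, 47, 3] -> [-46, -28, -22, -19, -16, -1, 3, 9, 42, 47] -> [46, 28, 22, 19, 16, 1, -3, -9, -42, -47] -> [230, 140, 110, 95, 80, 5, -15, -45, -210, -235] -> [-235, -210, -45, -15, 5, 80, 95, 110, 140, 230] -> [-235, -210, -45, -15, 5, 80, 95, 110, 140, 230]
  [6, -31, 21, -18] -> [-31, -18, 6, 21] -> [31, 18, -6, -21] -> [155, 90, -30, -105] -> [-105, -30, 90, 155] -> [-105, -30, 90, 155]
  [-38, 32, -35] -> [-38, -35, 32] -> [38, 35, -32] -> [190, 175, -160] -> [-160, 175, 190] -> [-160, 175, 190]
  [-5, -17, -34, -45, -18, -33, -4, 5, -3, -43] -> [-45, -43, -34, -33, -18, -17, -5, -4, -3, 5] -> [45, 43, 34, 33, 18, 17, 5, 4, 3, -5] -> [225, 215, 170, 165, 90, 85, 25, 20, 15, -25] -> [-25, 15, 20, 25, 85, 90, 165, 170, 215, 225] -> [-25, 15, 20, 25, 85, 90, 165, 170, 215, 225]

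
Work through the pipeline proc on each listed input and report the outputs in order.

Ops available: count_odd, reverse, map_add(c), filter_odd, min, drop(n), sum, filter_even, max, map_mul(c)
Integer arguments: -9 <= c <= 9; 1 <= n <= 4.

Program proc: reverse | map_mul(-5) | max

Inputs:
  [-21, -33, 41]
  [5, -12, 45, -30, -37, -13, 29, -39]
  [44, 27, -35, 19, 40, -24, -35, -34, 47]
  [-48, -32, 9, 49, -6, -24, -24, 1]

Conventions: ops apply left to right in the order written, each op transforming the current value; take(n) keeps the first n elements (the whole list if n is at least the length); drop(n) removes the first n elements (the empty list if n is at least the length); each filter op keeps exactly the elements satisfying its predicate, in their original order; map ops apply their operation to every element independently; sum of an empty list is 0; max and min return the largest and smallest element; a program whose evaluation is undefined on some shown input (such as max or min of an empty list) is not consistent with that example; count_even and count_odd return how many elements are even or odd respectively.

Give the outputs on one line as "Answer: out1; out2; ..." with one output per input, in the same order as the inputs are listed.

165; 195; 175; 240

Execution, op by op:
  [-21, -33, 41] -> [41, -33, -21] -> [-205, 165, 105] -> 165
  [5, -12, 45, -30, -37, -13, 29, -39] -> [-39, 29, -13, -37, -30, 45, -12, 5] -> [195, -145, 65, 185, 150, -225, 60, -25] -> 195
  [44, 27, -35, 19, 40, -24, -35, -34, 47] -> [47, -34, -35, -24, 40, 19, -35, 27, 44] -> [-235, 170, 175, 120, -200, -95, 175, -135, -220] -> 175
  [-48, -32, 9, 49, -6, -24, -24, 1] -> [1, -24, -24, -6, 49, 9, -32, -48] -> [-5, 120, 120, 30, -245, -45, 160, 240] -> 240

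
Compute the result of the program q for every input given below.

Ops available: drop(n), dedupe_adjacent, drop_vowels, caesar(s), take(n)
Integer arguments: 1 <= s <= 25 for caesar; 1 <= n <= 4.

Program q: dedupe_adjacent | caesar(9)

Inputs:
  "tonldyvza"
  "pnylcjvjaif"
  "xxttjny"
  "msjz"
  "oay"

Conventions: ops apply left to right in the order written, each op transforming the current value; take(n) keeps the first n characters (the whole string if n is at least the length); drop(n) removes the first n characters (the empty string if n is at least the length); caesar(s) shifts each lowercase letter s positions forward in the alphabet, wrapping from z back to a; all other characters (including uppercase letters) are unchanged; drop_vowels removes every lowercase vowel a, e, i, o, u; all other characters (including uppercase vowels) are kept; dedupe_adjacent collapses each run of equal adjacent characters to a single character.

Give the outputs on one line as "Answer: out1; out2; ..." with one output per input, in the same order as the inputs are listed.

"cxwumheij"; "ywhulsesjro"; "gcswh"; "vbsi"; "xjh"

Execution, op by op:
  "tonldyvza" -> "tonldyvza" -> "cxwumheij"
  "pnylcjvjaif" -> "pnylcjvjaif" -> "ywhulsesjro"
  "xxttjny" -> "xtjny" -> "gcswh"
  "msjz" -> "msjz" -> "vbsi"
  "oay" -> "oay" -> "xjh"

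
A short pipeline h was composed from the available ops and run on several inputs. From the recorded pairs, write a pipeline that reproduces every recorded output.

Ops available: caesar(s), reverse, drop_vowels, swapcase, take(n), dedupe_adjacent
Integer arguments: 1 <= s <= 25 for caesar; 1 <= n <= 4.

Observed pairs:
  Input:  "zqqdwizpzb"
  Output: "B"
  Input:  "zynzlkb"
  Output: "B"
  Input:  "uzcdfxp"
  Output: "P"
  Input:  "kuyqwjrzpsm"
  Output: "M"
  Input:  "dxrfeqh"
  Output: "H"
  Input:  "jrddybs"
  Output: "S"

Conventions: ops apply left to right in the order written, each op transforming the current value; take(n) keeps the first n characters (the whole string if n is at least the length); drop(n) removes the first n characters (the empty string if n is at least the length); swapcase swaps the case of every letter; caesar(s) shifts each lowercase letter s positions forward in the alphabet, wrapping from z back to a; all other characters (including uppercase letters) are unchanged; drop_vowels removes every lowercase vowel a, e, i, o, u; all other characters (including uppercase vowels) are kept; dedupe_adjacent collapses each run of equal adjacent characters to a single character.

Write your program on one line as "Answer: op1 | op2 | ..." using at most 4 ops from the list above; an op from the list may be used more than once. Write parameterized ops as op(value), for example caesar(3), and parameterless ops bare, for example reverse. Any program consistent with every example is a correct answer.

drop_vowels | reverse | swapcase | take(1)

Check, running the answer program on each example:
  "zqqdwizpzb" -> "zqqdwzpzb" -> "bzpzwdqqz" -> "BZPZWDQQZ" -> "B"
  "zynzlkb" -> "zynzlkb" -> "bklznyz" -> "BKLZNYZ" -> "B"
  "uzcdfxp" -> "zcdfxp" -> "pxfdcz" -> "PXFDCZ" -> "P"
  "kuyqwjrzpsm" -> "kyqwjrzpsm" -> "mspzrjwqyk" -> "MSPZRJWQYK" -> "M"
  "dxrfeqh" -> "dxrfqh" -> "hqfrxd" -> "HQFRXD" -> "H"
  "jrddybs" -> "jrddybs" -> "sbyddrj" -> "SBYDDRJ" -> "S"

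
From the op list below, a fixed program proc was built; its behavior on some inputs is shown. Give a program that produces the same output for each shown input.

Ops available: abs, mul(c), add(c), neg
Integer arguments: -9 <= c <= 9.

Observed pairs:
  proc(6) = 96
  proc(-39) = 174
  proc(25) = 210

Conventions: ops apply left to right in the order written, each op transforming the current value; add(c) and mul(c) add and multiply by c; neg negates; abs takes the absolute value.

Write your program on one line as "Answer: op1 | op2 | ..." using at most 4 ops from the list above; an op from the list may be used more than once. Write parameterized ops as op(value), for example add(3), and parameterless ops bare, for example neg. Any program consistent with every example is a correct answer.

add(9) | add(1) | mul(6) | abs

Check, running the answer program on each example:
  6 -> 15 -> 16 -> 96 -> 96
  -39 -> -30 -> -29 -> -174 -> 174
  25 -> 34 -> 35 -> 210 -> 210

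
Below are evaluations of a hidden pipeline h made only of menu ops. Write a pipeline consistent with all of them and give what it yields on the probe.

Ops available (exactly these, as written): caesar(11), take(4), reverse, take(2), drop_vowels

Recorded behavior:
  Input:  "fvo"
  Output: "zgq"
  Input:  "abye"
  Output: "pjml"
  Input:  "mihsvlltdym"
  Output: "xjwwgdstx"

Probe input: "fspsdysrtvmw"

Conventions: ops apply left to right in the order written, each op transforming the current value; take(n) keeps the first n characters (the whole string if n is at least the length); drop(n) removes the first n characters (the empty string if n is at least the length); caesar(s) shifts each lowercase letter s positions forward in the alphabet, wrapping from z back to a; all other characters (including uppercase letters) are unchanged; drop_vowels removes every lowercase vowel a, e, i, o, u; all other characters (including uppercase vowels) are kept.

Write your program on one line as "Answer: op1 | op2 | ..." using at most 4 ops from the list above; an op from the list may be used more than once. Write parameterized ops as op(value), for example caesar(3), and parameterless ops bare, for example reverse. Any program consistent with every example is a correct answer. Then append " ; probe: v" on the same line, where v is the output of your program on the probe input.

reverse | caesar(11) | drop_vowels ; probe: "hxgcdjddq"

Check, running the answer program on each example:
  "fvo" -> "ovf" -> "zgq" -> "zgq"
  "abye" -> "eyba" -> "pjml" -> "pjml"
  "mihsvlltdym" -> "mydtllvshim" -> "xjoewwgdstx" -> "xjwwgdstx"
  probe: "fspsdysrtvmw" -> "wmvtrsydspsf" -> "hxgecdjodadq" -> "hxgcdjddq"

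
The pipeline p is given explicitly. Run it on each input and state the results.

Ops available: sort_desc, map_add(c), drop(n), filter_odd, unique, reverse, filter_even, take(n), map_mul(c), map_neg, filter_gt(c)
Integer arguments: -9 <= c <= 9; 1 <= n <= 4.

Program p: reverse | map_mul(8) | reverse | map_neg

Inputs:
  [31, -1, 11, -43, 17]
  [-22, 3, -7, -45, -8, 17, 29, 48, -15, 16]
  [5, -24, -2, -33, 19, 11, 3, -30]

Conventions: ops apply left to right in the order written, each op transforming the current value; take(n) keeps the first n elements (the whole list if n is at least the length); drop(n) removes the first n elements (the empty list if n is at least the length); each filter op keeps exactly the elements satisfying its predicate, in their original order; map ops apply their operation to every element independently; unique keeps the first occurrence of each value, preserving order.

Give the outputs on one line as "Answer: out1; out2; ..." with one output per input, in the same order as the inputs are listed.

[-248, 8, -88, 344, -136]; [176, -24, 56, 360, 64, -136, -232, -384, 120, -128]; [-40, 192, 16, 264, -152, -88, -24, 240]

Execution, op by op:
  [31, -1, 11, -43, 17] -> [17, -43, 11, -1, 31] -> [136, -344, 88, -8, 248] -> [248, -8, 88, -344, 136] -> [-248, 8, -88, 344, -136]
  [-22, 3, -7, -45, -8, 17, 29, 48, -15, 16] -> [16, -15, 48, 29, 17, -8, -45, -7, 3, -22] -> [128, -120, 384, 232, 136, -64, -360, -56, 24, -176] -> [-176, 24, -56, -360, -64, 136, 232, 384, -120, 128] -> [176, -24, 56, 360, 64, -136, -232, -384, 120, -128]
  [5, -24, -2, -33, 19, 11, 3, -30] -> [-30, 3, 11, 19, -33, -2, -24, 5] -> [-240, 24, 88, 152, -264, -16, -192, 40] -> [40, -192, -16, -264, 152, 88, 24, -240] -> [-40, 192, 16, 264, -152, -88, -24, 240]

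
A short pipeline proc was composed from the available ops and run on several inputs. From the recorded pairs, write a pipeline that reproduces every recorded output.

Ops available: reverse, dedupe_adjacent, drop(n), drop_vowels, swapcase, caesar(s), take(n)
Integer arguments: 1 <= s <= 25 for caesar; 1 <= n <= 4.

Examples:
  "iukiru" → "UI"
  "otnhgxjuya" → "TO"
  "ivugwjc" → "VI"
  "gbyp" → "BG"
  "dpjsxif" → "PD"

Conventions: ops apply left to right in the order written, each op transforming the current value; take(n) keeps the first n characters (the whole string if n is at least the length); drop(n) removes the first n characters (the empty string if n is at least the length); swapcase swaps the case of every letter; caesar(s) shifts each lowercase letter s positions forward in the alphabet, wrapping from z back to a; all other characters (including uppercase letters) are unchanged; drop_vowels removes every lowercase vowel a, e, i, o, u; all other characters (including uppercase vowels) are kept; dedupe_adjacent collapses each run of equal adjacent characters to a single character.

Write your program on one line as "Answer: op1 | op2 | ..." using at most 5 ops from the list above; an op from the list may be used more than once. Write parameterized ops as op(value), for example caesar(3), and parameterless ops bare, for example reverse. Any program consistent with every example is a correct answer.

take(4) | swapcase | reverse | drop(2)

Check, running the answer program on each example:
  "iukiru" -> "iuki" -> "IUKI" -> "IKUI" -> "UI"
  "otnhgxjuya" -> "otnh" -> "OTNH" -> "HNTO" -> "TO"
  "ivugwjc" -> "ivug" -> "IVUG" -> "GUVI" -> "VI"
  "gbyp" -> "gbyp" -> "GBYP" -> "PYBG" -> "BG"
  "dpjsxif" -> "dpjs" -> "DPJS" -> "SJPD" -> "PD"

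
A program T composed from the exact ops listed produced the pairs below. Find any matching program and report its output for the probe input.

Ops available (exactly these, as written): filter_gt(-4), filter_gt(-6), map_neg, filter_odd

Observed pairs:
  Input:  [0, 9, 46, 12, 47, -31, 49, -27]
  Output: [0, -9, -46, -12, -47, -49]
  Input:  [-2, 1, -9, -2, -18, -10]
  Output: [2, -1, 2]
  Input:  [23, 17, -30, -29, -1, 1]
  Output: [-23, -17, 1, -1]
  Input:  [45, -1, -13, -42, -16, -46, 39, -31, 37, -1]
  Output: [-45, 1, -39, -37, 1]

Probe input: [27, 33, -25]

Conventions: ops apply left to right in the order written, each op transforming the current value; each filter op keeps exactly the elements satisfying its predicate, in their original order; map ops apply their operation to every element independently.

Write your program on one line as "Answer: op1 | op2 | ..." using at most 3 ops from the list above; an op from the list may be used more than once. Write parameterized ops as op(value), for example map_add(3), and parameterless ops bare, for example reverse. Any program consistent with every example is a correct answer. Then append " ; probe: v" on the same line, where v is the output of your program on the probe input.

filter_gt(-6) | map_neg ; probe: [-27, -33]

Check, running the answer program on each example:
  [0, 9, 46, 12, 47, -31, 49, -27] -> [0, 9, 46, 12, 47, 49] -> [0, -9, -46, -12, -47, -49]
  [-2, 1, -9, -2, -18, -10] -> [-2, 1, -2] -> [2, -1, 2]
  [23, 17, -30, -29, -1, 1] -> [23, 17, -1, 1] -> [-23, -17, 1, -1]
  [45, -1, -13, -42, -16, -46, 39, -31, 37, -1] -> [45, -1, 39, 37, -1] -> [-45, 1, -39, -37, 1]
  probe: [27, 33, -25] -> [27, 33] -> [-27, -33]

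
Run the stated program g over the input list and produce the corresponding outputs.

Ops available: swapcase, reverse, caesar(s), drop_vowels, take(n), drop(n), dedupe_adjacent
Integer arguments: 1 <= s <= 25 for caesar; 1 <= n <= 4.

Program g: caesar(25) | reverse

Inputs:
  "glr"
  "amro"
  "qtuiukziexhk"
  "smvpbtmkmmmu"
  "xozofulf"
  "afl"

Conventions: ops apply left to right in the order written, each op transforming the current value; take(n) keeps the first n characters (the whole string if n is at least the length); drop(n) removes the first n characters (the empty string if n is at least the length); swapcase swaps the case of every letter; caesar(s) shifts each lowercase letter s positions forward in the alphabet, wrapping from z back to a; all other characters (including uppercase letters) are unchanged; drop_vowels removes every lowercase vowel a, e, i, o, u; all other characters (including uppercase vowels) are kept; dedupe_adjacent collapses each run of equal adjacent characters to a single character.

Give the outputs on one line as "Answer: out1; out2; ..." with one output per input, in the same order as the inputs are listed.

Execution, op by op:
  "glr" -> "fkq" -> "qkf"
  "amro" -> "zlqn" -> "nqlz"
  "qtuiukziexhk" -> "psthtjyhdwgj" -> "jgwdhyjthtsp"
  "smvpbtmkmmmu" -> "rluoasljlllt" -> "tllljlsaoulr"
  "xozofulf" -> "wnynetke" -> "ektenynw"
  "afl" -> "zek" -> "kez"

"qkf"; "nqlz"; "jgwdhyjthtsp"; "tllljlsaoulr"; "ektenynw"; "kez"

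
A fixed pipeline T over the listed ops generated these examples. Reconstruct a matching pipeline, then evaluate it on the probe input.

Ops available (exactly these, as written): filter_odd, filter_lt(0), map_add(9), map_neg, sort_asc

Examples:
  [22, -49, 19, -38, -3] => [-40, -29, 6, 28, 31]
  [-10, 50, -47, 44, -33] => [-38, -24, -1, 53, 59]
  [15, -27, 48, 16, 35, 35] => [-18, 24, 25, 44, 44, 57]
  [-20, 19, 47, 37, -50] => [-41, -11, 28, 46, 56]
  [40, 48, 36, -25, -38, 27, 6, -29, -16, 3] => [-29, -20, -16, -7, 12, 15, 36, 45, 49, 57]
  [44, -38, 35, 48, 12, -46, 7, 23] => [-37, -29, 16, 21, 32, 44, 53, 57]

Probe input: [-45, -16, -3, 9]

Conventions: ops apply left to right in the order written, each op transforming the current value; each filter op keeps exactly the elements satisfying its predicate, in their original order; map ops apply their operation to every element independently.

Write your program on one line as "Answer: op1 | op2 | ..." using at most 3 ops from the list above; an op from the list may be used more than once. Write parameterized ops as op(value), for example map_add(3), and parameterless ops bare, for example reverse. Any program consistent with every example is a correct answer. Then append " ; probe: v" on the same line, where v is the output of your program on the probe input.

map_add(9) | sort_asc ; probe: [-36, -7, 6, 18]

Check, running the answer program on each example:
  [22, -49, 19, -38, -3] -> [31, -40, 28, -29, 6] -> [-40, -29, 6, 28, 31]
  [-10, 50, -47, 44, -33] -> [-1, 59, -38, 53, -24] -> [-38, -24, -1, 53, 59]
  [15, -27, 48, 16, 35, 35] -> [24, -18, 57, 25, 44, 44] -> [-18, 24, 25, 44, 44, 57]
  [-20, 19, 47, 37, -50] -> [-11, 28, 56, 46, -41] -> [-41, -11, 28, 46, 56]
  [40, 48, 36, -25, -38, 27, 6, -29, -16, 3] -> [49, 57, 45, -16, -29, 36, 15, -20, -7, 12] -> [-29, -20, -16, -7, 12, 15, 36, 45, 49, 57]
  [44, -38, 35, 48, 12, -46, 7, 23] -> [53, -29, 44, 57, 21, -37, 16, 32] -> [-37, -29, 16, 21, 32, 44, 53, 57]
  probe: [-45, -16, -3, 9] -> [-36, -7, 6, 18] -> [-36, -7, 6, 18]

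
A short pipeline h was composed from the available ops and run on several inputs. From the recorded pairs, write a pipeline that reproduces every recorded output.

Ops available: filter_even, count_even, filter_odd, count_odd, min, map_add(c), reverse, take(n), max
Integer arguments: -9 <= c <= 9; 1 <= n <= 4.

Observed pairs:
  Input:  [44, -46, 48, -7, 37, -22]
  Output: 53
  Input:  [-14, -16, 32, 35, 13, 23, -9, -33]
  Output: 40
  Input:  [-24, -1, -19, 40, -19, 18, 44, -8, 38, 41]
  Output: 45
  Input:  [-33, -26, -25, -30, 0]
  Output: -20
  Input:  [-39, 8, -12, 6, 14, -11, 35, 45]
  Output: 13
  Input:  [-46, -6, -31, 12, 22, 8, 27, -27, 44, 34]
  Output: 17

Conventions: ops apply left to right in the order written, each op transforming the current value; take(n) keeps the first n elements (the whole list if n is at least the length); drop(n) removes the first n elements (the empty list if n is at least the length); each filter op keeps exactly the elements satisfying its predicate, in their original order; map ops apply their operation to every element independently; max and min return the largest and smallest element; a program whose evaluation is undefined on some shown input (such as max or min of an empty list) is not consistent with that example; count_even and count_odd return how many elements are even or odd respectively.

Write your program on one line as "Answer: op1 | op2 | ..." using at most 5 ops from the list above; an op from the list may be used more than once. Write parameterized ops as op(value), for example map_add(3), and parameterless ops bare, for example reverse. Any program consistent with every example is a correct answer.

map_add(5) | take(4) | reverse | max

Check, running the answer program on each example:
  [44, -46, 48, -7, 37, -22] -> [49, -41, 53, -2, 42, -17] -> [49, -41, 53, -2] -> [-2, 53, -41, 49] -> 53
  [-14, -16, 32, 35, 13, 23, -9, -33] -> [-9, -11, 37, 40, 18, 28, -4, -28] -> [-9, -11, 37, 40] -> [40, 37, -11, -9] -> 40
  [-24, -1, -19, 40, -19, 18, 44, -8, 38, 41] -> [-19, 4, -14, 45, -14, 23, 49, -3, 43, 46] -> [-19, 4, -14, 45] -> [45, -14, 4, -19] -> 45
  [-33, -26, -25, -30, 0] -> [-28, -21, -20, -25, 5] -> [-28, -21, -20, -25] -> [-25, -20, -21, -28] -> -20
  [-39, 8, -12, 6, 14, -11, 35, 45] -> [-34, 13, -7, 11, 19, -6, 40, 50] -> [-34, 13, -7, 11] -> [11, -7, 13, -34] -> 13
  [-46, -6, -31, 12, 22, 8, 27, -27, 44, 34] -> [-41, -1, -26, 17, 27, 13, 32, -22, 49, 39] -> [-41, -1, -26, 17] -> [17, -26, -1, -41] -> 17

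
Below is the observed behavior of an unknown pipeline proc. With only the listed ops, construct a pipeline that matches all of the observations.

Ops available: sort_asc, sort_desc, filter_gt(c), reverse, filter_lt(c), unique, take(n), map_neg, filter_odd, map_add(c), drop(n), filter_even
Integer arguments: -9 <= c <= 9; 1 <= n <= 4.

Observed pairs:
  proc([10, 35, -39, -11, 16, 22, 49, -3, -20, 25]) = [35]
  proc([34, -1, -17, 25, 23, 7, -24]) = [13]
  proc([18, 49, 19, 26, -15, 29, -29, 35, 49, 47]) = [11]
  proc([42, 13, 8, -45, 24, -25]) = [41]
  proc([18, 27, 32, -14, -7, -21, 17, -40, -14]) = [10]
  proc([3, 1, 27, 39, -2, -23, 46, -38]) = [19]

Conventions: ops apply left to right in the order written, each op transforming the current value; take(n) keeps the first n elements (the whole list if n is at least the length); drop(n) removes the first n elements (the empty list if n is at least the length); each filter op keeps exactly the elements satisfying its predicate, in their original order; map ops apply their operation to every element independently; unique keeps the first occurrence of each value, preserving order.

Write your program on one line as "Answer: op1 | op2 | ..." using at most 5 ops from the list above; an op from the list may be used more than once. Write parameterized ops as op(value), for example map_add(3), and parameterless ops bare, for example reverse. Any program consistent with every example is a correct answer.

filter_lt(-3) | map_neg | take(1) | map_add(-4)

Check, running the answer program on each example:
  [10, 35, -39, -11, 16, 22, 49, -3, -20, 25] -> [-39, -11, -20] -> [39, 11, 20] -> [39] -> [35]
  [34, -1, -17, 25, 23, 7, -24] -> [-17, -24] -> [17, 24] -> [17] -> [13]
  [18, 49, 19, 26, -15, 29, -29, 35, 49, 47] -> [-15, -29] -> [15, 29] -> [15] -> [11]
  [42, 13, 8, -45, 24, -25] -> [-45, -25] -> [45, 25] -> [45] -> [41]
  [18, 27, 32, -14, -7, -21, 17, -40, -14] -> [-14, -7, -21, -40, -14] -> [14, 7, 21, 40, 14] -> [14] -> [10]
  [3, 1, 27, 39, -2, -23, 46, -38] -> [-23, -38] -> [23, 38] -> [23] -> [19]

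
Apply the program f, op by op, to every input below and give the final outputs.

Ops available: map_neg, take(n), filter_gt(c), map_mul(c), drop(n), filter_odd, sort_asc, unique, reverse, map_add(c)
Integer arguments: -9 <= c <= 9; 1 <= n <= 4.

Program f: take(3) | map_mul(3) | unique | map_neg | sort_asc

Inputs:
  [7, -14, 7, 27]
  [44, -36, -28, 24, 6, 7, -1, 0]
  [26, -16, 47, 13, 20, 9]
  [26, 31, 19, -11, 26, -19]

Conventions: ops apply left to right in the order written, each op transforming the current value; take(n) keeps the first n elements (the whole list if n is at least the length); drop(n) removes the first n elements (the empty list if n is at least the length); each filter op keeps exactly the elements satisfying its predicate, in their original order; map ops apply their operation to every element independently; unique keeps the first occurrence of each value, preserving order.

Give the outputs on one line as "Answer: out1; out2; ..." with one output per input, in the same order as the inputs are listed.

Execution, op by op:
  [7, -14, 7, 27] -> [7, -14, 7] -> [21, -42, 21] -> [21, -42] -> [-21, 42] -> [-21, 42]
  [44, -36, -28, 24, 6, 7, -1, 0] -> [44, -36, -28] -> [132, -108, -84] -> [132, -108, -84] -> [-132, 108, 84] -> [-132, 84, 108]
  [26, -16, 47, 13, 20, 9] -> [26, -16, 47] -> [78, -48, 141] -> [78, -48, 141] -> [-78, 48, -141] -> [-141, -78, 48]
  [26, 31, 19, -11, 26, -19] -> [26, 31, 19] -> [78, 93, 57] -> [78, 93, 57] -> [-78, -93, -57] -> [-93, -78, -57]

[-21, 42]; [-132, 84, 108]; [-141, -78, 48]; [-93, -78, -57]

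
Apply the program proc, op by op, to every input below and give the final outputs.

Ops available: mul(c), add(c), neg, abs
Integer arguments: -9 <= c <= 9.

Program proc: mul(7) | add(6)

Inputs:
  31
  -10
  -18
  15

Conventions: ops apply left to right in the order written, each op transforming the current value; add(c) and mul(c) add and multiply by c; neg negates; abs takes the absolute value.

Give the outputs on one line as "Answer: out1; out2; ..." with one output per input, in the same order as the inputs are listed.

223; -64; -120; 111

Execution, op by op:
  31 -> 217 -> 223
  -10 -> -70 -> -64
  -18 -> -126 -> -120
  15 -> 105 -> 111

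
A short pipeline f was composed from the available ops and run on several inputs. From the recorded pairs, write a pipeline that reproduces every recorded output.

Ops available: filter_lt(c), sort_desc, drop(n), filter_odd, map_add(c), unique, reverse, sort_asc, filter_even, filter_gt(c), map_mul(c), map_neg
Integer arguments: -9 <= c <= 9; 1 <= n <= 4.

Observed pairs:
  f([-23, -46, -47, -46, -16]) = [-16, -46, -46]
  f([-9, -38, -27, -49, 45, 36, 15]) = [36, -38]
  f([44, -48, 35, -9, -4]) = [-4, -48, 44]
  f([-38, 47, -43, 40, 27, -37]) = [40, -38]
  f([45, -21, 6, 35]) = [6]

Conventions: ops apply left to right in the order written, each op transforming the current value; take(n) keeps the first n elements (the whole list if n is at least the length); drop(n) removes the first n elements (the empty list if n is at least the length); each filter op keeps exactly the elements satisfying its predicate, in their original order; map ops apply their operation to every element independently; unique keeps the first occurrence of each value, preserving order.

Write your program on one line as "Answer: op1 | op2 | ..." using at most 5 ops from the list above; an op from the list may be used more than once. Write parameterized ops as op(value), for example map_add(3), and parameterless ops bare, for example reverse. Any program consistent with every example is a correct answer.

map_neg | reverse | filter_even | map_neg

Check, running the answer program on each example:
  [-23, -46, -47, -46, -16] -> [23, 46, 47, 46, 16] -> [16, 46, 47, 46, 23] -> [16, 46, 46] -> [-16, -46, -46]
  [-9, -38, -27, -49, 45, 36, 15] -> [9, 38, 27, 49, -45, -36, -15] -> [-15, -36, -45, 49, 27, 38, 9] -> [-36, 38] -> [36, -38]
  [44, -48, 35, -9, -4] -> [-44, 48, -35, 9, 4] -> [4, 9, -35, 48, -44] -> [4, 48, -44] -> [-4, -48, 44]
  [-38, 47, -43, 40, 27, -37] -> [38, -47, 43, -40, -27, 37] -> [37, -27, -40, 43, -47, 38] -> [-40, 38] -> [40, -38]
  [45, -21, 6, 35] -> [-45, 21, -6, -35] -> [-35, -6, 21, -45] -> [-6] -> [6]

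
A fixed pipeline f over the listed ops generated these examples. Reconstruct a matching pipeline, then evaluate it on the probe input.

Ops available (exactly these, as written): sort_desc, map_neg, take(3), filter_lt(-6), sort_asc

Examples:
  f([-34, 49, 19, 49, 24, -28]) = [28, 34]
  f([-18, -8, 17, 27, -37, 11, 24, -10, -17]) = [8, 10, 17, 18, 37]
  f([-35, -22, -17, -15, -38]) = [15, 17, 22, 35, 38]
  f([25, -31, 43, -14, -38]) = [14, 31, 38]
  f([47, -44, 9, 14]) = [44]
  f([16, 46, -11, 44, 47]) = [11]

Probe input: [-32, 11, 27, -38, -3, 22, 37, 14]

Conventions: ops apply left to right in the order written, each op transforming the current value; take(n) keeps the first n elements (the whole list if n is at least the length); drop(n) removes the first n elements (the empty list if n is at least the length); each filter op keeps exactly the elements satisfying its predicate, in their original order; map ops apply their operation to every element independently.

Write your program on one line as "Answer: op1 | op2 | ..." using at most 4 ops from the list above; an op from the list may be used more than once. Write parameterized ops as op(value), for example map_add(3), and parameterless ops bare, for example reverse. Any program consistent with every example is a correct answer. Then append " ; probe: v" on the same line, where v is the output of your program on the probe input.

filter_lt(-6) | map_neg | sort_asc ; probe: [32, 38]

Check, running the answer program on each example:
  [-34, 49, 19, 49, 24, -28] -> [-34, -28] -> [34, 28] -> [28, 34]
  [-18, -8, 17, 27, -37, 11, 24, -10, -17] -> [-18, -8, -37, -10, -17] -> [18, 8, 37, 10, 17] -> [8, 10, 17, 18, 37]
  [-35, -22, -17, -15, -38] -> [-35, -22, -17, -15, -38] -> [35, 22, 17, 15, 38] -> [15, 17, 22, 35, 38]
  [25, -31, 43, -14, -38] -> [-31, -14, -38] -> [31, 14, 38] -> [14, 31, 38]
  [47, -44, 9, 14] -> [-44] -> [44] -> [44]
  [16, 46, -11, 44, 47] -> [-11] -> [11] -> [11]
  probe: [-32, 11, 27, -38, -3, 22, 37, 14] -> [-32, -38] -> [32, 38] -> [32, 38]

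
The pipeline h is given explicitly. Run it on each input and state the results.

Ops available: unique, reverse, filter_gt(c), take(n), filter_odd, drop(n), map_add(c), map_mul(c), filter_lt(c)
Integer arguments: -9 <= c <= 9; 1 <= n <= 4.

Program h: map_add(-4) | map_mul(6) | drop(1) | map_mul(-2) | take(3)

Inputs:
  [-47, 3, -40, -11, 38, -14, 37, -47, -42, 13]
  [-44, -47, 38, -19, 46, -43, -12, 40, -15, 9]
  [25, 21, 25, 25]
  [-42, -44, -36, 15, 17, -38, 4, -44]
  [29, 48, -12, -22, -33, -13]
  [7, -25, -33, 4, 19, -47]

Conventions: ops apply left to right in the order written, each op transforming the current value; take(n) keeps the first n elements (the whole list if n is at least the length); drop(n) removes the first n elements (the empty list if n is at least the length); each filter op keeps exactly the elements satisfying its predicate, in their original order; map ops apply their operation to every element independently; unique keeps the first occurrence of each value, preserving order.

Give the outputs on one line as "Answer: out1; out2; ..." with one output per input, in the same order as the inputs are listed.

Execution, op by op:
  [-47, 3, -40, -11, 38, -14, 37, -47, -42, 13] -> [-51, -1, -44, -15, 34, -18, 33, -51, -46, 9] -> [-306, -6, -264, -90, 204, -108, 198, -306, -276, 54] -> [-6, -264, -90, 204, -108, 198, -306, -276, 54] -> [12, 528, 180, -408, 216, -396, 612, 552, -108] -> [12, 528, 180]
  [-44, -47, 38, -19, 46, -43, -12, 40, -15, 9] -> [-48, -51, 34, -23, 42, -47, -16, 36, -19, 5] -> [-288, -306, 204, -138, 252, -282, -96, 216, -114, 30] -> [-306, 204, -138, 252, -282, -96, 216, -114, 30] -> [612, -408, 276, -504, 564, 192, -432, 228, -60] -> [612, -408, 276]
  [25, 21, 25, 25] -> [21, 17, 21, 21] -> [126, 102, 126, 126] -> [102, 126, 126] -> [-204, -252, -252] -> [-204, -252, -252]
  [-42, -44, -36, 15, 17, -38, 4, -44] -> [-46, -48, -40, 11, 13, -42, 0, -48] -> [-276, -288, -240, 66, 78, -252, 0, -288] -> [-288, -240, 66, 78, -252, 0, -288] -> [576, 480, -132, -156, 504, 0, 576] -> [576, 480, -132]
  [29, 48, -12, -22, -33, -13] -> [25, 44, -16, -26, -37, -17] -> [150, 264, -96, -156, -222, -102] -> [264, -96, -156, -222, -102] -> [-528, 192, 312, 444, 204] -> [-528, 192, 312]
  [7, -25, -33, 4, 19, -47] -> [3, -29, -37, 0, 15, -51] -> [18, -174, -222, 0, 90, -306] -> [-174, -222, 0, 90, -306] -> [348, 444, 0, -180, 612] -> [348, 444, 0]

[12, 528, 180]; [612, -408, 276]; [-204, -252, -252]; [576, 480, -132]; [-528, 192, 312]; [348, 444, 0]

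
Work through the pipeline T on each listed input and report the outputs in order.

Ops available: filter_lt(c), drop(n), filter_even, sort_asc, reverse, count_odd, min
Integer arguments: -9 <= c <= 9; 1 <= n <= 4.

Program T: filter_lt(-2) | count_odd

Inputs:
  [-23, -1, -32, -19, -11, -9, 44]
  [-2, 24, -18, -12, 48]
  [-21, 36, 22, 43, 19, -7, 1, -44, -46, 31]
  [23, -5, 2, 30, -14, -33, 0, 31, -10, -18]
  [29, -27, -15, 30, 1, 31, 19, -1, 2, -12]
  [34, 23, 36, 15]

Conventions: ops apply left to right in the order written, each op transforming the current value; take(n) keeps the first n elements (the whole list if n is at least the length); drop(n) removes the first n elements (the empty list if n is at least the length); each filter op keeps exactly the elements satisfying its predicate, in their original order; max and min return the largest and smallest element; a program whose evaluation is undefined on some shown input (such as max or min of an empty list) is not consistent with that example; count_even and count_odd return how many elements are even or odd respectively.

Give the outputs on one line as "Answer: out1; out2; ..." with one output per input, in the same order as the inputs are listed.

Execution, op by op:
  [-23, -1, -32, -19, -11, -9, 44] -> [-23, -32, -19, -11, -9] -> 4
  [-2, 24, -18, -12, 48] -> [-18, -12] -> 0
  [-21, 36, 22, 43, 19, -7, 1, -44, -46, 31] -> [-21, -7, -44, -46] -> 2
  [23, -5, 2, 30, -14, -33, 0, 31, -10, -18] -> [-5, -14, -33, -10, -18] -> 2
  [29, -27, -15, 30, 1, 31, 19, -1, 2, -12] -> [-27, -15, -12] -> 2
  [34, 23, 36, 15] -> [] -> 0

4; 0; 2; 2; 2; 0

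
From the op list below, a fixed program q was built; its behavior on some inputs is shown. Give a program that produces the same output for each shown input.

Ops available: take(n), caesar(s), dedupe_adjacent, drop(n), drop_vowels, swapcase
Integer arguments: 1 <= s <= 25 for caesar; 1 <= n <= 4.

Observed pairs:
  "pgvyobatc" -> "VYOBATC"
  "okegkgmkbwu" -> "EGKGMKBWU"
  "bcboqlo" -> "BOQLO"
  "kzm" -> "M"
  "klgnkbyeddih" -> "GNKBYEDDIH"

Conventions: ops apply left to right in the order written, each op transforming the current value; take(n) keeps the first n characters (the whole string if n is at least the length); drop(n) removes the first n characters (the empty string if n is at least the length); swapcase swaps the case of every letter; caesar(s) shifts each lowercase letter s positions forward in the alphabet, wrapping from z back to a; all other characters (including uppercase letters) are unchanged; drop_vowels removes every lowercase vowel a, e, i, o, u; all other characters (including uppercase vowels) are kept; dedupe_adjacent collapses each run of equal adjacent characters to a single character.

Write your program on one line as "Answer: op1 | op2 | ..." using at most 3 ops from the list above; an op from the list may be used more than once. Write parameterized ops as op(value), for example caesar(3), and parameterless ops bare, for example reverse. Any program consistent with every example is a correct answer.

drop(2) | swapcase

Check, running the answer program on each example:
  "pgvyobatc" -> "vyobatc" -> "VYOBATC"
  "okegkgmkbwu" -> "egkgmkbwu" -> "EGKGMKBWU"
  "bcboqlo" -> "boqlo" -> "BOQLO"
  "kzm" -> "m" -> "M"
  "klgnkbyeddih" -> "gnkbyeddih" -> "GNKBYEDDIH"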